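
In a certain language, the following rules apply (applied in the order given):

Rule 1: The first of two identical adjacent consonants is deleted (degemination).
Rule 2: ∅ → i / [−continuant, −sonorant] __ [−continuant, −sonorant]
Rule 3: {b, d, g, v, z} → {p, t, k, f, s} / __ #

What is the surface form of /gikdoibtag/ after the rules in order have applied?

Rule 1 (degemination): no segment meets the environment; /gikdoibtag/ is unchanged.
Rule 2 (stop-cluster i-epenthesis): /k/ and /d/ form a stop–stop cluster, so [i] is inserted between them. /b/ and /t/ form a stop–stop cluster, so [i] is inserted between them. /gikdoibtag/ → gikidoibitag.
Rule 3 (final devoicing): /g/ is a voiced obstruent in word-final position, so it devoices to [k]. /gikidoibitag/ → gikidoibitak.

gikidoibitak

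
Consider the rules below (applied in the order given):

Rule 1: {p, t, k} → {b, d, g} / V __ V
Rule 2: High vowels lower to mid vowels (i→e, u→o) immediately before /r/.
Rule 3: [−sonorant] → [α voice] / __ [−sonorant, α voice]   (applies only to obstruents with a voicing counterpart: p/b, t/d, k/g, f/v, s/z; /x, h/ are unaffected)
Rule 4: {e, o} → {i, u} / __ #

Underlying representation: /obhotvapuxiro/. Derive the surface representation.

ophodvabuxeru

Rule 1 (intervocalic voicing): /p/ is a voiceless stop between vowels /a/ and /u/, so it voices to [b]. /obhotvapuxiro/ → obhotvabuxiro.
Rule 2 (pre-rhotic lowering): /i/ is a high vowel immediately before /r/, so it lowers to [e]. /obhotvabuxiro/ → obhotvabuxero.
Rule 3 (regressive voicing assimilation): /b/ precedes the voiceless obstruent /h/, so it devoices to [p] by assimilation. /t/ precedes the voiced obstruent /v/, so it voices to [d] by assimilation. /obhotvabuxero/ → ophodvabuxero.
Rule 4 (final vowel raising): /o/ is a mid vowel in word-final position, so it raises to [u]. /ophodvabuxero/ → ophodvabuxeru.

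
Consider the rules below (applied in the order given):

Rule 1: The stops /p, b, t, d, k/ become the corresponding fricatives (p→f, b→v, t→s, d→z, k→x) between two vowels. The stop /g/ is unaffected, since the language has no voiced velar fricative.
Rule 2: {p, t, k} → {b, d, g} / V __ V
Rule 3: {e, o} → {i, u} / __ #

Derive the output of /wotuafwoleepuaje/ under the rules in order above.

Rule 1 (intervocalic spirantization): /t/ is a stop between vowels /o/ and /u/, so it spirantizes to the fricative [s]. /p/ is a stop between vowels /e/ and /u/, so it spirantizes to the fricative [f]. /wotuafwoleepuaje/ → wosuafwoleefuaje.
Rule 2 (intervocalic voicing): no segment meets the environment; /wosuafwoleefuaje/ is unchanged.
Rule 3 (final vowel raising): /e/ is a mid vowel in word-final position, so it raises to [i]. /wosuafwoleefuaje/ → wosuafwoleefuaji.

wosuafwoleefuaji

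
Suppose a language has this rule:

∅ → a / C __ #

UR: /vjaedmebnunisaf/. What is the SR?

vjaedmebnunisafa

the form ends in the consonant /f/, so [a] is inserted word-finally.
Surface form: [vjaedmebnunisafa].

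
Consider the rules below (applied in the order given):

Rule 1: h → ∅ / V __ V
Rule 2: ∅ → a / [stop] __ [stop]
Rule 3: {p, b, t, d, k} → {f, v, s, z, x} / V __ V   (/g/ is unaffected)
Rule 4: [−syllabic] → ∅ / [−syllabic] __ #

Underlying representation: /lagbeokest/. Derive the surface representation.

lagaveoxes

Rule 1 (intervocalic h-deletion): no segment meets the environment; /lagbeokest/ is unchanged.
Rule 2 (stop-cluster a-epenthesis): /g/ and /b/ form a stop–stop cluster, so [a] is inserted between them. /lagbeokest/ → lagabeokest.
Rule 3 (intervocalic spirantization): /b/ is a stop between vowels /a/ and /e/, so it spirantizes to the fricative [v]. /k/ is a stop between vowels /o/ and /e/, so it spirantizes to the fricative [x]. /lagabeokest/ → lagaveoxest.
Rule 4 (final cluster simplification): /t/ is the second consonant of a word-final cluster /st/, so it deletes. /lagaveoxest/ → lagaveoxes.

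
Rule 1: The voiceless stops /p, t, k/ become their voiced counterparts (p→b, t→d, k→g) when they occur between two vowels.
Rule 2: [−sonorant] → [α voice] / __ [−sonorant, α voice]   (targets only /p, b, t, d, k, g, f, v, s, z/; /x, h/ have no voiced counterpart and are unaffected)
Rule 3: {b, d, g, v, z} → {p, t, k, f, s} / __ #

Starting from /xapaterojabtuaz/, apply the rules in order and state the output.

Rule 1 (intervocalic voicing): /p/ is a voiceless stop between vowels /a/ and /a/, so it voices to [b]. /t/ is a voiceless stop between vowels /a/ and /e/, so it voices to [d]. /xapaterojabtuaz/ → xabaderojabtuaz.
Rule 2 (regressive voicing assimilation): /b/ precedes the voiceless obstruent /t/, so it devoices to [p] by assimilation. /xabaderojabtuaz/ → xabaderojaptuaz.
Rule 3 (final devoicing): /z/ is a voiced obstruent in word-final position, so it devoices to [s]. /xabaderojaptuaz/ → xabaderojaptuas.

xabaderojaptuas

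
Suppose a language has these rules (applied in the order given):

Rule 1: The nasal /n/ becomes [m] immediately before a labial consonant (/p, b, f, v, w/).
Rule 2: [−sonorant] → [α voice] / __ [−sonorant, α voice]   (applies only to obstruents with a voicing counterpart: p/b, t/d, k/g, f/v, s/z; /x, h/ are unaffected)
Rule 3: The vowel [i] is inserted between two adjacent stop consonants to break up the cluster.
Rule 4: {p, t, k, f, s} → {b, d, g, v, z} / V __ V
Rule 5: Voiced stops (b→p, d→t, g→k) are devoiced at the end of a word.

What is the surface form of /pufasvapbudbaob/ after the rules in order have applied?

puvazvabibudibaop

Rule 1 (nasal place assimilation): no segment meets the environment; /pufasvapbudbaob/ is unchanged.
Rule 2 (regressive voicing assimilation): /s/ precedes the voiced obstruent /v/, so it voices to [z] by assimilation. /p/ precedes the voiced obstruent /b/, so it voices to [b] by assimilation. /pufasvapbudbaob/ → pufazvabbudbaob.
Rule 3 (stop-cluster i-epenthesis): /b/ and /b/ form a stop–stop cluster, so [i] is inserted between them. /d/ and /b/ form a stop–stop cluster, so [i] is inserted between them. /pufazvabbudbaob/ → pufazvabibudibaob.
Rule 4 (intervocalic voicing): /f/ is a voiceless obstruent between vowels /u/ and /a/, so it voices to [v]. /pufazvabibudibaob/ → puvazvabibudibaob.
Rule 5 (final devoicing): /b/ is a voiced stop in word-final position, so it devoices to [p]. /puvazvabibudibaob/ → puvazvabibudibaop.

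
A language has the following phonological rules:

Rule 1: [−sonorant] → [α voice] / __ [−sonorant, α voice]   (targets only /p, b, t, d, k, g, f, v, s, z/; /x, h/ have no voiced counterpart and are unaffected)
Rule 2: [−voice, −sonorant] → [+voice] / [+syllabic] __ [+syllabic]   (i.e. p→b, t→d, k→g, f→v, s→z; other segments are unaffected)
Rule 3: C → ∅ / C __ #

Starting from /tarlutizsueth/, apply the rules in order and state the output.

Rule 1 (regressive voicing assimilation): /z/ precedes the voiceless obstruent /s/, so it devoices to [s] by assimilation. /tarlutizsueth/ → tarlutissueth.
Rule 2 (intervocalic voicing): /t/ is a voiceless obstruent between vowels /u/ and /i/, so it voices to [d]. /tarlutissueth/ → tarludissueth.
Rule 3 (final cluster simplification): /h/ is the second consonant of a word-final cluster /th/, so it deletes. /tarludissueth/ → tarludissuet.

tarludissuet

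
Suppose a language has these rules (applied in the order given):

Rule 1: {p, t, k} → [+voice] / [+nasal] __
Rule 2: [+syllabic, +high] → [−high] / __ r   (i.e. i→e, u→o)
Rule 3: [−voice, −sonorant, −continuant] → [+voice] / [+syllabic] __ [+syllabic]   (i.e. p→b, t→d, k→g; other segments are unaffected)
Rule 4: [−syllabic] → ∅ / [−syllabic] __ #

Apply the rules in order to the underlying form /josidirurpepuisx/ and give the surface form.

josiderorpebuis

Rule 1 (post-nasal voicing): no segment meets the environment; /josidirurpepuisx/ is unchanged.
Rule 2 (pre-rhotic lowering): /i/ is a high vowel immediately before /r/, so it lowers to [e]. /u/ is a high vowel immediately before /r/, so it lowers to [o]. /josidirurpepuisx/ → josiderorpepuisx.
Rule 3 (intervocalic voicing): /p/ is a voiceless stop between vowels /e/ and /u/, so it voices to [b]. /josiderorpepuisx/ → josiderorpebuisx.
Rule 4 (final cluster simplification): /x/ is the second consonant of a word-final cluster /sx/, so it deletes. /josiderorpebuisx/ → josiderorpebuis.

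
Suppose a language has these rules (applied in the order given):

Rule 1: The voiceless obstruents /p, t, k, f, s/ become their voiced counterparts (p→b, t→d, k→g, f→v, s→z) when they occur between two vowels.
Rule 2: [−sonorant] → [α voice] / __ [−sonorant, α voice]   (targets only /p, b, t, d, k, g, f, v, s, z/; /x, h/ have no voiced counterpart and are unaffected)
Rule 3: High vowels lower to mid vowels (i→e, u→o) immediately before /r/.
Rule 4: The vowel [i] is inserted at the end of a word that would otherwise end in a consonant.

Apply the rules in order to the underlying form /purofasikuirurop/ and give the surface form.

porovazigueroropi

Rule 1 (intervocalic voicing): /f/ is a voiceless obstruent between vowels /o/ and /a/, so it voices to [v]. /s/ is a voiceless obstruent between vowels /a/ and /i/, so it voices to [z]. /k/ is a voiceless obstruent between vowels /i/ and /u/, so it voices to [g]. /purofasikuirurop/ → purovaziguirurop.
Rule 2 (regressive voicing assimilation): no segment meets the environment; /purovaziguirurop/ is unchanged.
Rule 3 (pre-rhotic lowering): /u/ is a high vowel immediately before /r/, so it lowers to [o]. /i/ is a high vowel immediately before /r/, so it lowers to [e]. /u/ is a high vowel immediately before /r/, so it lowers to [o]. /purovaziguirurop/ → porovaziguerorop.
Rule 4 (final i-epenthesis): the form ends in the consonant /p/, so [i] is inserted word-finally. /porovaziguerorop/ → porovazigueroropi.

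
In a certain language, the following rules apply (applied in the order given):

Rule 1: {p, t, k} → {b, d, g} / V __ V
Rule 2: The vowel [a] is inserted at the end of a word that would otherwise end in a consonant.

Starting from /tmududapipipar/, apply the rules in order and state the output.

tmududabibibara

Rule 1 (intervocalic voicing): /p/ is a voiceless stop between vowels /a/ and /i/, so it voices to [b]. /p/ is a voiceless stop between vowels /i/ and /i/, so it voices to [b]. /p/ is a voiceless stop between vowels /i/ and /a/, so it voices to [b]. /tmududapipipar/ → tmududabibibar.
Rule 2 (final a-epenthesis): the form ends in the consonant /r/, so [a] is inserted word-finally. /tmududabibibar/ → tmududabibibara.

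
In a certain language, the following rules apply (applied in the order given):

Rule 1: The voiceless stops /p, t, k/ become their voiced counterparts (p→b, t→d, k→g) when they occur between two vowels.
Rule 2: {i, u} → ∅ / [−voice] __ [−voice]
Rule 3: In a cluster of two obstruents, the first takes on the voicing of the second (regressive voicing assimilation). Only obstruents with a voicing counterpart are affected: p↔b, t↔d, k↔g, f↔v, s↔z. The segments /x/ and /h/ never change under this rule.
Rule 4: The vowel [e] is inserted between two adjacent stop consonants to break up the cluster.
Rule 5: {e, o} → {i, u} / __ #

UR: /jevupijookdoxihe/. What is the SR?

Rule 1 (intervocalic voicing): /p/ is a voiceless stop between vowels /u/ and /i/, so it voices to [b]. /jevupijookdoxihe/ → jevubijookdoxihe.
Rule 2 (high vowel syncope): /i/ is a high vowel flanked by voiceless consonants /x/ and /h/, so it deletes. /jevubijookdoxihe/ → jevubijookdoxhe.
Rule 3 (regressive voicing assimilation): /k/ precedes the voiced obstruent /d/, so it voices to [g] by assimilation. /jevubijookdoxhe/ → jevubijoogdoxhe.
Rule 4 (stop-cluster e-epenthesis): /g/ and /d/ form a stop–stop cluster, so [e] is inserted between them. /jevubijoogdoxhe/ → jevubijoogedoxhe.
Rule 5 (final vowel raising): /e/ is a mid vowel in word-final position, so it raises to [i]. /jevubijoogedoxhe/ → jevubijoogedoxhi.

jevubijoogedoxhi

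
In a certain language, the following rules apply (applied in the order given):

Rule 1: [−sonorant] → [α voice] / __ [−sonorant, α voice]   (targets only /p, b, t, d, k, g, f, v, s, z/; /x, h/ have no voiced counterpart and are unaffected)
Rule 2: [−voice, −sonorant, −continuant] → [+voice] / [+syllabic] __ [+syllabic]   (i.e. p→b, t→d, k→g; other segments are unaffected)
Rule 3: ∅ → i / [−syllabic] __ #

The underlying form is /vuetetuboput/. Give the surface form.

vuededubobuti

Rule 1 (regressive voicing assimilation): no segment meets the environment; /vuetetuboput/ is unchanged.
Rule 2 (intervocalic voicing): /t/ is a voiceless stop between vowels /e/ and /e/, so it voices to [d]. /t/ is a voiceless stop between vowels /e/ and /u/, so it voices to [d]. /p/ is a voiceless stop between vowels /o/ and /u/, so it voices to [b]. /vuetetuboput/ → vuededubobut.
Rule 3 (final i-epenthesis): the form ends in the consonant /t/, so [i] is inserted word-finally. /vuededubobut/ → vuededubobuti.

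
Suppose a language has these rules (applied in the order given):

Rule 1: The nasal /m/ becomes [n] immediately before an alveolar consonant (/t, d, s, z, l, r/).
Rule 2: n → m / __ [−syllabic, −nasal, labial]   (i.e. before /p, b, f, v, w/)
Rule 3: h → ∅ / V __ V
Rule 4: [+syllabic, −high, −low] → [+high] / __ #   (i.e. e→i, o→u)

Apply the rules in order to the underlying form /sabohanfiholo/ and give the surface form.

Rule 1 (nasal place assimilation): no segment meets the environment; /sabohanfiholo/ is unchanged.
Rule 2 (nasal place assimilation): /n/ precedes the labial consonant /f/, so it assimilates in place to [m]. /sabohanfiholo/ → sabohamfiholo.
Rule 3 (intervocalic h-deletion): /h/ occurs between vowels /o/ and /a/, so it deletes. /h/ occurs between vowels /i/ and /o/, so it deletes. /sabohamfiholo/ → saboamfiolo.
Rule 4 (final vowel raising): /o/ is a mid vowel in word-final position, so it raises to [u]. /saboamfiolo/ → saboamfiolu.

saboamfiolu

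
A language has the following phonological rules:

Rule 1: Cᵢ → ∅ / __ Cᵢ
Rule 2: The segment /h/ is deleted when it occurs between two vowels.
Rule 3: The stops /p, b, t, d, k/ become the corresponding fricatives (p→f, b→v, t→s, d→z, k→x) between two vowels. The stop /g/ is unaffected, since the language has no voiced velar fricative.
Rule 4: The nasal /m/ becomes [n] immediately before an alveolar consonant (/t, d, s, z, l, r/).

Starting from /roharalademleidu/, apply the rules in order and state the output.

roaralazenleizu

Rule 1 (degemination): no segment meets the environment; /roharalademleidu/ is unchanged.
Rule 2 (intervocalic h-deletion): /h/ occurs between vowels /o/ and /a/, so it deletes. /roharalademleidu/ → roaralademleidu.
Rule 3 (intervocalic spirantization): /d/ is a stop between vowels /a/ and /e/, so it spirantizes to the fricative [z]. /d/ is a stop between vowels /i/ and /u/, so it spirantizes to the fricative [z]. /roaralademleidu/ → roaralazemleizu.
Rule 4 (nasal place assimilation): /m/ precedes the alveolar consonant /l/, so it assimilates in place to [n]. /roaralazemleizu/ → roaralazenleizu.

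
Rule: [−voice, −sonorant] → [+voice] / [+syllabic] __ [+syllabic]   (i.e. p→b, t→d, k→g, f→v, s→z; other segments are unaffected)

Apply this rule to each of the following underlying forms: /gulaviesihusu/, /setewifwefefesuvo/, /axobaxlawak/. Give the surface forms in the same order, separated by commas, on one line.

/gulaviesihusu/: /s/ is a voiceless obstruent between vowels /e/ and /i/, so it voices to [z]. /s/ is a voiceless obstruent between vowels /u/ and /u/, so it voices to [z]. → [gulaviezihuzu].
/setewifwefefesuvo/: /t/ is a voiceless obstruent between vowels /e/ and /e/, so it voices to [d]. /f/ is a voiceless obstruent between vowels /e/ and /e/, so it voices to [v]. /f/ is a voiceless obstruent between vowels /e/ and /e/, so it voices to [v]. /s/ is a voiceless obstruent between vowels /e/ and /u/, so it voices to [z]. → [sedewifwevevezuvo].
/axobaxlawak/: the rule's environment is not met; surfaces unchanged as [axobaxlawak].

gulaviezihuzu, sedewifwevevezuvo, axobaxlawak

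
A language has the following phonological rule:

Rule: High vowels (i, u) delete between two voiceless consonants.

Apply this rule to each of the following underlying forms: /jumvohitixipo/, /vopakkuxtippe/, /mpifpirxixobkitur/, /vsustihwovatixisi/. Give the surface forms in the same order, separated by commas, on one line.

jumvohtxpo, vopakkxtppe, mpfpirxxobktur, vssthwovatxsi

/jumvohitixipo/: /i/ is a high vowel flanked by voiceless consonants /h/ and /t/, so it deletes. /i/ is a high vowel flanked by voiceless consonants /t/ and /x/, so it deletes. /i/ is a high vowel flanked by voiceless consonants /x/ and /p/, so it deletes. → [jumvohtxpo].
/vopakkuxtippe/: /u/ is a high vowel flanked by voiceless consonants /k/ and /x/, so it deletes. /i/ is a high vowel flanked by voiceless consonants /t/ and /p/, so it deletes. → [vopakkxtppe].
/mpifpirxixobkitur/: /i/ is a high vowel flanked by voiceless consonants /p/ and /f/, so it deletes. /i/ is a high vowel flanked by voiceless consonants /x/ and /x/, so it deletes. /i/ is a high vowel flanked by voiceless consonants /k/ and /t/, so it deletes. → [mpfpirxxobktur].
/vsustihwovatixisi/: /u/ is a high vowel flanked by voiceless consonants /s/ and /s/, so it deletes. /i/ is a high vowel flanked by voiceless consonants /t/ and /h/, so it deletes. /i/ is a high vowel flanked by voiceless consonants /t/ and /x/, so it deletes. /i/ is a high vowel flanked by voiceless consonants /x/ and /s/, so it deletes. → [vssthwovatxsi].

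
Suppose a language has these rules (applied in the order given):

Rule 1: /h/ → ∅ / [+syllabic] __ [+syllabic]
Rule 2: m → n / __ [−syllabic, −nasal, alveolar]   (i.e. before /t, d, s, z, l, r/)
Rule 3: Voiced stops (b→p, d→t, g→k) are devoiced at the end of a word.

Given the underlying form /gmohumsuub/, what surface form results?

Rule 1 (intervocalic h-deletion): /h/ occurs between vowels /o/ and /u/, so it deletes. /gmohumsuub/ → gmoumsuub.
Rule 2 (nasal place assimilation): /m/ precedes the alveolar consonant /s/, so it assimilates in place to [n]. /gmoumsuub/ → gmounsuub.
Rule 3 (final devoicing): /b/ is a voiced stop in word-final position, so it devoices to [p]. /gmounsuub/ → gmounsuup.

gmounsuup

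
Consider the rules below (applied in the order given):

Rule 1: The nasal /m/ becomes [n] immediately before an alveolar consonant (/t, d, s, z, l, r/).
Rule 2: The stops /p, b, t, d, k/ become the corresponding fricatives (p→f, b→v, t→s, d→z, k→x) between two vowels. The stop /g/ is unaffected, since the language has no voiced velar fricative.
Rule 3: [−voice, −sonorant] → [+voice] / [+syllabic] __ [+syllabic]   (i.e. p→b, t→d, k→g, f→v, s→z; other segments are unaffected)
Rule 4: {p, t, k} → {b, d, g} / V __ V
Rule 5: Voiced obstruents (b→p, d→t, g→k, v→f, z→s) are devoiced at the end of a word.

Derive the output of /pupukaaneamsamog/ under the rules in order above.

Rule 1 (nasal place assimilation): /m/ precedes the alveolar consonant /s/, so it assimilates in place to [n]. /pupukaaneamsamog/ → pupukaaneansamog.
Rule 2 (intervocalic spirantization): /p/ is a stop between vowels /u/ and /u/, so it spirantizes to the fricative [f]. /k/ is a stop between vowels /u/ and /a/, so it spirantizes to the fricative [x]. /pupukaaneansamog/ → pufuxaaneansamog.
Rule 3 (intervocalic voicing): /f/ is a voiceless obstruent between vowels /u/ and /u/, so it voices to [v]. /pufuxaaneansamog/ → puvuxaaneansamog.
Rule 4 (intervocalic voicing): no segment meets the environment; /puvuxaaneansamog/ is unchanged.
Rule 5 (final devoicing): /g/ is a voiced obstruent in word-final position, so it devoices to [k]. /puvuxaaneansamog/ → puvuxaaneansamok.

puvuxaaneansamok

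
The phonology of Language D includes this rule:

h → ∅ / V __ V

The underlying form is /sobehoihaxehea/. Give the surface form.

sobeoiaxeea

/h/ occurs between vowels /e/ and /o/, so it deletes.
/h/ occurs between vowels /i/ and /a/, so it deletes.
/h/ occurs between vowels /e/ and /e/, so it deletes.
Surface form: [sobeoiaxeea].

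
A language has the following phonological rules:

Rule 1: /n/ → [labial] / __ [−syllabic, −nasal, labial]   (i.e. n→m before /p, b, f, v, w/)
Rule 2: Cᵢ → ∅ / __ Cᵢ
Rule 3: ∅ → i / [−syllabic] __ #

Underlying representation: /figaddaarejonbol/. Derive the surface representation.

Rule 1 (nasal place assimilation): /n/ precedes the labial consonant /b/, so it assimilates in place to [m]. /figaddaarejonbol/ → figaddaarejombol.
Rule 2 (degemination): /dd/ is a geminate; the first /d/ deletes. /figaddaarejombol/ → figadaarejombol.
Rule 3 (final i-epenthesis): the form ends in the consonant /l/, so [i] is inserted word-finally. /figadaarejombol/ → figadaarejomboli.

figadaarejomboli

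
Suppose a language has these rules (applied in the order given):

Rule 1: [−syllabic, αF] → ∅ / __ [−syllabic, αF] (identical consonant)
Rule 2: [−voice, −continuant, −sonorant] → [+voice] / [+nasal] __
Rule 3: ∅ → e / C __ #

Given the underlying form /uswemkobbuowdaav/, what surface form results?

uswemgobuowdaave

Rule 1 (degemination): /bb/ is a geminate; the first /b/ deletes. /uswemkobbuowdaav/ → uswemkobuowdaav.
Rule 2 (post-nasal voicing): /k/ is a voiceless stop immediately after the nasal /m/, so it voices to [g]. /uswemkobuowdaav/ → uswemgobuowdaav.
Rule 3 (final e-epenthesis): the form ends in the consonant /v/, so [e] is inserted word-finally. /uswemgobuowdaav/ → uswemgobuowdaave.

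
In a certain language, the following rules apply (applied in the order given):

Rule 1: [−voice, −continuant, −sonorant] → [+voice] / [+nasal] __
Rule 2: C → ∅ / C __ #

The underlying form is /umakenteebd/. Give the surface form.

Rule 1 (post-nasal voicing): /t/ is a voiceless stop immediately after the nasal /n/, so it voices to [d]. /umakenteebd/ → umakendeebd.
Rule 2 (final cluster simplification): /d/ is the second consonant of a word-final cluster /bd/, so it deletes. /umakendeebd/ → umakendeeb.

umakendeeb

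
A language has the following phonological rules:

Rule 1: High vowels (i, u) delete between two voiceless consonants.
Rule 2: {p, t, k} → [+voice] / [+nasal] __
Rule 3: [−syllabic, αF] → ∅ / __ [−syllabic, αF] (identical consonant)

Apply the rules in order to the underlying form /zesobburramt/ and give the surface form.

zesoburamd

Rule 1 (high vowel syncope): no segment meets the environment; /zesobburramt/ is unchanged.
Rule 2 (post-nasal voicing): /t/ is a voiceless stop immediately after the nasal /m/, so it voices to [d]. /zesobburramt/ → zesobburramd.
Rule 3 (degemination): /bb/ is a geminate; the first /b/ deletes. /rr/ is a geminate; the first /r/ deletes. /zesobburramd/ → zesoburamd.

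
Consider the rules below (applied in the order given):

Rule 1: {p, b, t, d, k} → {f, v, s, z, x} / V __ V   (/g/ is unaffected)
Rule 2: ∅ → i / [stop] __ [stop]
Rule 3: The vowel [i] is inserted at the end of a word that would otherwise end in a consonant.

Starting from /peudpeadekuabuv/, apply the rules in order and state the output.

Rule 1 (intervocalic spirantization): /d/ is a stop between vowels /a/ and /e/, so it spirantizes to the fricative [z]. /k/ is a stop between vowels /e/ and /u/, so it spirantizes to the fricative [x]. /b/ is a stop between vowels /a/ and /u/, so it spirantizes to the fricative [v]. /peudpeadekuabuv/ → peudpeazexuavuv.
Rule 2 (stop-cluster i-epenthesis): /d/ and /p/ form a stop–stop cluster, so [i] is inserted between them. /peudpeazexuavuv/ → peudipeazexuavuv.
Rule 3 (final i-epenthesis): the form ends in the consonant /v/, so [i] is inserted word-finally. /peudipeazexuavuv/ → peudipeazexuavuvi.

peudipeazexuavuvi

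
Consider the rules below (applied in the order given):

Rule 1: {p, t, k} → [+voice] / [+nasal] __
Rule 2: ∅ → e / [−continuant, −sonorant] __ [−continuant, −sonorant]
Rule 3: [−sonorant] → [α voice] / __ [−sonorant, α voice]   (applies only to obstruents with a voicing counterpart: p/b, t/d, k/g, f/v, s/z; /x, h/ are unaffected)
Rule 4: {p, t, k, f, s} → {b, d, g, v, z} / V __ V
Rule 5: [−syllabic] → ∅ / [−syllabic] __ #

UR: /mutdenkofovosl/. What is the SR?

mudedengovovos

Rule 1 (post-nasal voicing): /k/ is a voiceless stop immediately after the nasal /n/, so it voices to [g]. /mutdenkofovosl/ → mutdengofovosl.
Rule 2 (stop-cluster e-epenthesis): /t/ and /d/ form a stop–stop cluster, so [e] is inserted between them. /mutdengofovosl/ → mutedengofovosl.
Rule 3 (regressive voicing assimilation): no segment meets the environment; /mutedengofovosl/ is unchanged.
Rule 4 (intervocalic voicing): /t/ is a voiceless obstruent between vowels /u/ and /e/, so it voices to [d]. /f/ is a voiceless obstruent between vowels /o/ and /o/, so it voices to [v]. /mutedengofovosl/ → mudedengovovosl.
Rule 5 (final cluster simplification): /l/ is the second consonant of a word-final cluster /sl/, so it deletes. /mudedengovovosl/ → mudedengovovos.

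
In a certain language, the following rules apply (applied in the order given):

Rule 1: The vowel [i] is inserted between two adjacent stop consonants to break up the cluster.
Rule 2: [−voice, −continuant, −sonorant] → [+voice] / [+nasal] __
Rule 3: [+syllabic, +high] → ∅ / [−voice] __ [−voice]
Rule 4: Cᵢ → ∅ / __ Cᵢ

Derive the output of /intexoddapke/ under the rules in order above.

indexodidapke

Rule 1 (stop-cluster i-epenthesis): /d/ and /d/ form a stop–stop cluster, so [i] is inserted between them. /p/ and /k/ form a stop–stop cluster, so [i] is inserted between them. /intexoddapke/ → intexodidapike.
Rule 2 (post-nasal voicing): /t/ is a voiceless stop immediately after the nasal /n/, so it voices to [d]. /intexodidapike/ → indexodidapike.
Rule 3 (high vowel syncope): /i/ is a high vowel flanked by voiceless consonants /p/ and /k/, so it deletes. /indexodidapike/ → indexodidapke.
Rule 4 (degemination): no segment meets the environment; /indexodidapke/ is unchanged.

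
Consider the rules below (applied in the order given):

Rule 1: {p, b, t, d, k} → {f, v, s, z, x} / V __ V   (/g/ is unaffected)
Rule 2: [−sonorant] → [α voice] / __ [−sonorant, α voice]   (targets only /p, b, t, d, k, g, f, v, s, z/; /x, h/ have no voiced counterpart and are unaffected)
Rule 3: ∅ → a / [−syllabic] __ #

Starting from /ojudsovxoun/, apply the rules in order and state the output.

ojutsofxouna

Rule 1 (intervocalic spirantization): no segment meets the environment; /ojudsovxoun/ is unchanged.
Rule 2 (regressive voicing assimilation): /d/ precedes the voiceless obstruent /s/, so it devoices to [t] by assimilation. /v/ precedes the voiceless obstruent /x/, so it devoices to [f] by assimilation. /ojudsovxoun/ → ojutsofxoun.
Rule 3 (final a-epenthesis): the form ends in the consonant /n/, so [a] is inserted word-finally. /ojutsofxoun/ → ojutsofxouna.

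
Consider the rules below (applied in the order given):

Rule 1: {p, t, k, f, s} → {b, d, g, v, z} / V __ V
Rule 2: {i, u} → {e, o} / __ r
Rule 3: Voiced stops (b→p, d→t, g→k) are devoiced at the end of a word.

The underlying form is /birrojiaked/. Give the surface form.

berrojiaget

Rule 1 (intervocalic voicing): /k/ is a voiceless obstruent between vowels /a/ and /e/, so it voices to [g]. /birrojiaked/ → birrojiaged.
Rule 2 (pre-rhotic lowering): /i/ is a high vowel immediately before /r/, so it lowers to [e]. /birrojiaged/ → berrojiaged.
Rule 3 (final devoicing): /d/ is a voiced stop in word-final position, so it devoices to [t]. /berrojiaged/ → berrojiaget.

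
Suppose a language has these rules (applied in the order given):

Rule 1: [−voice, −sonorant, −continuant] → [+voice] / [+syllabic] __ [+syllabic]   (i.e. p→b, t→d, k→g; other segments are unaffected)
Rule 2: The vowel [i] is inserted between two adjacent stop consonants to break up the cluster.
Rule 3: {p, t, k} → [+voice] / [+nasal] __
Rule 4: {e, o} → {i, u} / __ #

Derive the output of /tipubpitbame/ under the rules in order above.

tibubipitibami

Rule 1 (intervocalic voicing): /p/ is a voiceless stop between vowels /i/ and /u/, so it voices to [b]. /tipubpitbame/ → tibubpitbame.
Rule 2 (stop-cluster i-epenthesis): /b/ and /p/ form a stop–stop cluster, so [i] is inserted between them. /t/ and /b/ form a stop–stop cluster, so [i] is inserted between them. /tibubpitbame/ → tibubipitibame.
Rule 3 (post-nasal voicing): no segment meets the environment; /tibubipitibame/ is unchanged.
Rule 4 (final vowel raising): /e/ is a mid vowel in word-final position, so it raises to [i]. /tibubipitibame/ → tibubipitibami.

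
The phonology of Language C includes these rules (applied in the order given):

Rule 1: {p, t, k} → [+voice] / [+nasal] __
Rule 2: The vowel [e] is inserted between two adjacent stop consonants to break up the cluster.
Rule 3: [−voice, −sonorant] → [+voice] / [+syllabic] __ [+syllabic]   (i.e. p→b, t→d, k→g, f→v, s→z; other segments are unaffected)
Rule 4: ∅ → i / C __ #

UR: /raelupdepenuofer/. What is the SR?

raelubedebenuoveri

Rule 1 (post-nasal voicing): no segment meets the environment; /raelupdepenuofer/ is unchanged.
Rule 2 (stop-cluster e-epenthesis): /p/ and /d/ form a stop–stop cluster, so [e] is inserted between them. /raelupdepenuofer/ → raelupedepenuofer.
Rule 3 (intervocalic voicing): /p/ is a voiceless obstruent between vowels /u/ and /e/, so it voices to [b]. /p/ is a voiceless obstruent between vowels /e/ and /e/, so it voices to [b]. /f/ is a voiceless obstruent between vowels /o/ and /e/, so it voices to [v]. /raelupedepenuofer/ → raelubedebenuover.
Rule 4 (final i-epenthesis): the form ends in the consonant /r/, so [i] is inserted word-finally. /raelubedebenuover/ → raelubedebenuoveri.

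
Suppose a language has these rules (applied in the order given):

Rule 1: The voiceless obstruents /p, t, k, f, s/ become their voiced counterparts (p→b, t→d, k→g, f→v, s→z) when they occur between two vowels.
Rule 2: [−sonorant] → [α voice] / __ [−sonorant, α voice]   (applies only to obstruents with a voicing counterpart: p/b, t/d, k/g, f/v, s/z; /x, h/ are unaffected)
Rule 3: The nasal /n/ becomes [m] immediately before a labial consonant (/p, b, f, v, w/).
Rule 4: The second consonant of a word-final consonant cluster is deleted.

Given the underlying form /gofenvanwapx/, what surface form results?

govemvamwap

Rule 1 (intervocalic voicing): /f/ is a voiceless obstruent between vowels /o/ and /e/, so it voices to [v]. /gofenvanwapx/ → govenvanwapx.
Rule 2 (regressive voicing assimilation): no segment meets the environment; /govenvanwapx/ is unchanged.
Rule 3 (nasal place assimilation): /n/ precedes the labial consonant /v/, so it assimilates in place to [m]. /n/ precedes the labial consonant /w/, so it assimilates in place to [m]. /govenvanwapx/ → govemvamwapx.
Rule 4 (final cluster simplification): /x/ is the second consonant of a word-final cluster /px/, so it deletes. /govemvamwapx/ → govemvamwap.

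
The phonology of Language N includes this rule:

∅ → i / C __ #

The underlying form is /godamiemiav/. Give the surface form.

the form ends in the consonant /v/, so [i] is inserted word-finally.
Surface form: [godamiemiavi].

godamiemiavi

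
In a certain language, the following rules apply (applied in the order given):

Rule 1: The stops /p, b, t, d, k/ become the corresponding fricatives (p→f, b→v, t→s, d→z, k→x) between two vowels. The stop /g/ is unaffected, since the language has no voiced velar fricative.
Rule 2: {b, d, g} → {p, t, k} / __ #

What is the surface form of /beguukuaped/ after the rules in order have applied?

Rule 1 (intervocalic spirantization): /k/ is a stop between vowels /u/ and /u/, so it spirantizes to the fricative [x]. /p/ is a stop between vowels /a/ and /e/, so it spirantizes to the fricative [f]. /beguukuaped/ → beguuxuafed.
Rule 2 (final devoicing): /d/ is a voiced stop in word-final position, so it devoices to [t]. /beguuxuafed/ → beguuxuafet.

beguuxuafet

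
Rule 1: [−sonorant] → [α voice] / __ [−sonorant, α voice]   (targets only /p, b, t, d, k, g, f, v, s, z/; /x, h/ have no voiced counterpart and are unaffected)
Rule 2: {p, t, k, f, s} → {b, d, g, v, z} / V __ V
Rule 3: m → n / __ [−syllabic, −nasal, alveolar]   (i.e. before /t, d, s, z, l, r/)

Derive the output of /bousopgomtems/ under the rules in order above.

bouzobgontens

Rule 1 (regressive voicing assimilation): /p/ precedes the voiced obstruent /g/, so it voices to [b] by assimilation. /bousopgomtems/ → bousobgomtems.
Rule 2 (intervocalic voicing): /s/ is a voiceless obstruent between vowels /u/ and /o/, so it voices to [z]. /bousobgomtems/ → bouzobgomtems.
Rule 3 (nasal place assimilation): /m/ precedes the alveolar consonant /t/, so it assimilates in place to [n]. /m/ precedes the alveolar consonant /s/, so it assimilates in place to [n]. /bouzobgomtems/ → bouzobgontens.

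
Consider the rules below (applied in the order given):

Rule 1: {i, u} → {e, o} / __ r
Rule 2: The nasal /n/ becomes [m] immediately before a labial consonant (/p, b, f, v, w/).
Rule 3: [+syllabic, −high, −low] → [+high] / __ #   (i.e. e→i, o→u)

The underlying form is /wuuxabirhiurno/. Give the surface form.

Rule 1 (pre-rhotic lowering): /i/ is a high vowel immediately before /r/, so it lowers to [e]. /u/ is a high vowel immediately before /r/, so it lowers to [o]. /wuuxabirhiurno/ → wuuxaberhiorno.
Rule 2 (nasal place assimilation): no segment meets the environment; /wuuxaberhiorno/ is unchanged.
Rule 3 (final vowel raising): /o/ is a mid vowel in word-final position, so it raises to [u]. /wuuxaberhiorno/ → wuuxaberhiornu.

wuuxaberhiornu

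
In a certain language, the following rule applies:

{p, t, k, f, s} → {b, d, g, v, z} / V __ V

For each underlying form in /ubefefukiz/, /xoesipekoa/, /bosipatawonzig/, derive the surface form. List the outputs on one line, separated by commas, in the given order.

/ubefefukiz/: /f/ is a voiceless obstruent between vowels /e/ and /e/, so it voices to [v]. /f/ is a voiceless obstruent between vowels /e/ and /u/, so it voices to [v]. /k/ is a voiceless obstruent between vowels /u/ and /i/, so it voices to [g]. → [ubevevugiz].
/xoesipekoa/: /s/ is a voiceless obstruent between vowels /e/ and /i/, so it voices to [z]. /p/ is a voiceless obstruent between vowels /i/ and /e/, so it voices to [b]. /k/ is a voiceless obstruent between vowels /e/ and /o/, so it voices to [g]. → [xoezibegoa].
/bosipatawonzig/: /s/ is a voiceless obstruent between vowels /o/ and /i/, so it voices to [z]. /p/ is a voiceless obstruent between vowels /i/ and /a/, so it voices to [b]. /t/ is a voiceless obstruent between vowels /a/ and /a/, so it voices to [d]. → [bozibadawonzig].

ubevevugiz, xoezibegoa, bozibadawonzig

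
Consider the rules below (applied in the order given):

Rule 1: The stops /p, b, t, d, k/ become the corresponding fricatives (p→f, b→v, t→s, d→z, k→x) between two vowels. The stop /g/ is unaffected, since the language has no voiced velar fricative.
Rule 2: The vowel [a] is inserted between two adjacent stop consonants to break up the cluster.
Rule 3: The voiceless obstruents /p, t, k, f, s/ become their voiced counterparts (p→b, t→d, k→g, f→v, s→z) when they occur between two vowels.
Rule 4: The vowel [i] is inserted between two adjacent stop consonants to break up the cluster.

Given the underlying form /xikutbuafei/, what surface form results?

Rule 1 (intervocalic spirantization): /k/ is a stop between vowels /i/ and /u/, so it spirantizes to the fricative [x]. /xikutbuafei/ → xixutbuafei.
Rule 2 (stop-cluster a-epenthesis): /t/ and /b/ form a stop–stop cluster, so [a] is inserted between them. /xixutbuafei/ → xixutabuafei.
Rule 3 (intervocalic voicing): /t/ is a voiceless obstruent between vowels /u/ and /a/, so it voices to [d]. /f/ is a voiceless obstruent between vowels /a/ and /e/, so it voices to [v]. /xixutabuafei/ → xixudabuavei.
Rule 4 (stop-cluster i-epenthesis): no segment meets the environment; /xixudabuavei/ is unchanged.

xixudabuavei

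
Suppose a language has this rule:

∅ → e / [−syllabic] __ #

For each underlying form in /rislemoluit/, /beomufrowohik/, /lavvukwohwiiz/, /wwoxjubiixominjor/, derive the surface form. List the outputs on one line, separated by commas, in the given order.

rislemoluite, beomufrowohike, lavvukwohwiize, wwoxjubiixominjore

/rislemoluit/: the form ends in the consonant /t/, so [e] is inserted word-finally. → [rislemoluite].
/beomufrowohik/: the form ends in the consonant /k/, so [e] is inserted word-finally. → [beomufrowohike].
/lavvukwohwiiz/: the form ends in the consonant /z/, so [e] is inserted word-finally. → [lavvukwohwiize].
/wwoxjubiixominjor/: the form ends in the consonant /r/, so [e] is inserted word-finally. → [wwoxjubiixominjore].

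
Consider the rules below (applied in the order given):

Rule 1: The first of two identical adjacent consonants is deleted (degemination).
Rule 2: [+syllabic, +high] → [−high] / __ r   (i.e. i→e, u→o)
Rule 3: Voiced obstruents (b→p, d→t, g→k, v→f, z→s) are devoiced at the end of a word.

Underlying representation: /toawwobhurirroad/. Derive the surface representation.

toawobhoreroat

Rule 1 (degemination): /ww/ is a geminate; the first /w/ deletes. /rr/ is a geminate; the first /r/ deletes. /toawwobhurirroad/ → toawobhuriroad.
Rule 2 (pre-rhotic lowering): /u/ is a high vowel immediately before /r/, so it lowers to [o]. /i/ is a high vowel immediately before /r/, so it lowers to [e]. /toawobhuriroad/ → toawobhoreroad.
Rule 3 (final devoicing): /d/ is a voiced obstruent in word-final position, so it devoices to [t]. /toawobhoreroad/ → toawobhoreroat.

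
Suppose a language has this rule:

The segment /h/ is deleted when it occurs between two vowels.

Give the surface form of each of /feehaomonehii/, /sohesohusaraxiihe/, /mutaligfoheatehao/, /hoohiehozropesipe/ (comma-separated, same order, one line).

feeaomoneii, soesousaraxiie, mutaligfoeateao, hooieozropesipe

/feehaomonehii/: /h/ occurs between vowels /e/ and /a/, so it deletes. /h/ occurs between vowels /e/ and /i/, so it deletes. → [feeaomoneii].
/sohesohusaraxiihe/: /h/ occurs between vowels /o/ and /e/, so it deletes. /h/ occurs between vowels /o/ and /u/, so it deletes. /h/ occurs between vowels /i/ and /e/, so it deletes. → [soesousaraxiie].
/mutaligfoheatehao/: /h/ occurs between vowels /o/ and /e/, so it deletes. /h/ occurs between vowels /e/ and /a/, so it deletes. → [mutaligfoeateao].
/hoohiehozropesipe/: /h/ occurs between vowels /o/ and /i/, so it deletes. /h/ occurs between vowels /e/ and /o/, so it deletes. → [hooieozropesipe].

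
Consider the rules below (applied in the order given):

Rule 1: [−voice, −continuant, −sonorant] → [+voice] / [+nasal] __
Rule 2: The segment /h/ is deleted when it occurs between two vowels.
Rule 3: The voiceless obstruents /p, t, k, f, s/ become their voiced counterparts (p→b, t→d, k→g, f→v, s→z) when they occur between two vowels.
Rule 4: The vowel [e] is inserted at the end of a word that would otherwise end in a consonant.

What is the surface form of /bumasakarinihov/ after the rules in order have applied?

bumazagariniove

Rule 1 (post-nasal voicing): no segment meets the environment; /bumasakarinihov/ is unchanged.
Rule 2 (intervocalic h-deletion): /h/ occurs between vowels /i/ and /o/, so it deletes. /bumasakarinihov/ → bumasakariniov.
Rule 3 (intervocalic voicing): /s/ is a voiceless obstruent between vowels /a/ and /a/, so it voices to [z]. /k/ is a voiceless obstruent between vowels /a/ and /a/, so it voices to [g]. /bumasakariniov/ → bumazagariniov.
Rule 4 (final e-epenthesis): the form ends in the consonant /v/, so [e] is inserted word-finally. /bumazagariniov/ → bumazagariniove.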